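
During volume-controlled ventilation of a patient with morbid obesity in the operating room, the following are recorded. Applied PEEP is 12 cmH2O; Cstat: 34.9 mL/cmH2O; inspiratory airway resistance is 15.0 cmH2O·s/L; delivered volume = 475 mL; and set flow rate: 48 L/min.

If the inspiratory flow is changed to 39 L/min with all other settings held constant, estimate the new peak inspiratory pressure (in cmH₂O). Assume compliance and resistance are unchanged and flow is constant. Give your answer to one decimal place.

Flow: 48 L/min ÷ 60 = 0.8 L/s.
New flow: 39 L/min ÷ 60 = 0.65 L/s.
PIP = Vt/C + R·V̇ + PEEP (constant-flow equation of motion).
Only the resistive term changes: ΔPIP = R × ΔV̇ = 15.0 × (0.65 − 0.8) = 15.0 × -0.15 = -2.25 cmH2O.
Original PIP = 475/34.9 + 15.0×0.8 + 12 = 37.61 cmH2O; new PIP = 37.61 + (-2.25) = 35.36 cmH2O.

35.4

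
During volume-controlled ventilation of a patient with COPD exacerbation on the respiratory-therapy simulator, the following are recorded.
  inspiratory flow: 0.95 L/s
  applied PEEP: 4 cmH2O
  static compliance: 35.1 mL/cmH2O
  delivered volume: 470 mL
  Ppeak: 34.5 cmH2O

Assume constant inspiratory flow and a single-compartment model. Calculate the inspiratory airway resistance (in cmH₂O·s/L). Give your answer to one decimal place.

Equation of motion (constant flow): PIP = Vt/C + R·V̇ + PEEP.
R·V̇ = PIP − Vt/C − PEEP = 34.5 − 470/35.1 − 4 = 34.5 − 13.39 − 4 = 17.11 cmH2O.
R = 17.11 / 0.95 = 18.011 cmH2O·s/L.

18.0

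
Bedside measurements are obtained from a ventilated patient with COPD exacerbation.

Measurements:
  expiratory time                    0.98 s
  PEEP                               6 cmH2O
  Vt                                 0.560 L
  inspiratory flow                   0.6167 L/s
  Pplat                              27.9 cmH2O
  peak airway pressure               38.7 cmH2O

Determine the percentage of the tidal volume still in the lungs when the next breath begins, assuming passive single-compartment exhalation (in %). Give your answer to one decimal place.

11.2

R = (PIP − Pplat)/V̇ = (38.7 − 27.9) / 0.6167 = 10.8/0.6167 = 17.513 cmH2O·s/L.
C = Vt/(Pplat − PEEP) = 560.0 / (27.9 − 6) = 560.0/21.9 = 25.571 mL/cmH2O.
τ = R × C = 17.513 × 0.02557 L/cmH2O = 0.4478 s.
Fraction remaining at end-expiration = e^(−Te/τ) = e^(−0.98/0.4478) = 0.1121 → 11.21%.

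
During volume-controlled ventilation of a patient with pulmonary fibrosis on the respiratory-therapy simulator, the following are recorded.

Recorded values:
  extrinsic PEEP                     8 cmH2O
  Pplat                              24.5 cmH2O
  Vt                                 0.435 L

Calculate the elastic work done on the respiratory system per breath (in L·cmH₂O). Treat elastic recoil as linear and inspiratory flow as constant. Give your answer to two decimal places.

3.59

Elastic work ≈ ½ × (Pplat − PEEP) × Vt = 0.5 × (24.5 − 8) × 0.435 L = 0.5 × 16.5 × 0.435 = 3.589 L·cmH2O.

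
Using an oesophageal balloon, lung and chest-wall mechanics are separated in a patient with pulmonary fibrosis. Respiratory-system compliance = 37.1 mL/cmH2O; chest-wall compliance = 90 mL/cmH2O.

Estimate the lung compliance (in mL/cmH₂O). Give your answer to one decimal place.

63.1

1/CL = 1/Crs − 1/Ccw.
1/CL = 1/37.1 − 1/90 = 0.01584.
CL = 63.131 mL/cmH2O.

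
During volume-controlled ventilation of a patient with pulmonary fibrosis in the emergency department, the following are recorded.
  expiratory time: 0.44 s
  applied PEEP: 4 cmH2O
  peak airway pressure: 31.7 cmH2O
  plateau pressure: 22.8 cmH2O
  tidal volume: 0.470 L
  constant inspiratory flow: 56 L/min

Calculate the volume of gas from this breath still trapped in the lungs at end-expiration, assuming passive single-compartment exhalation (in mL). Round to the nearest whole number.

Flow: 56 L/min ÷ 60 = 0.9333 L/s.
R = (PIP − Pplat)/V̇ = (31.7 − 22.8) / 0.9333 = 8.9/0.9333 = 9.536 cmH2O·s/L.
C = Vt/(Pplat − PEEP) = 470.0 / (22.8 − 4) = 470.0/18.8 = 25.0 mL/cmH2O.
τ = R × C = 9.536 × 0.025 L/cmH2O = 0.2384 s.
Fraction remaining = e^(−Te/τ) = e^(−0.44/0.2384) = 0.1579.
Trapped volume = 470.0 × 0.1579 = 74.213 mL.

74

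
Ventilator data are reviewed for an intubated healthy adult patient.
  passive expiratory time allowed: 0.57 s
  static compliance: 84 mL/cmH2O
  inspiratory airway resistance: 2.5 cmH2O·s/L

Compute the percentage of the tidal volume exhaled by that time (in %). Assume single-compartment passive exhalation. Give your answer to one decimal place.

93.4

τ = R × C = 2.5 × 84 mL/cmH2O = 2.5 × 0.084 L/cmH2O = 0.21 s.
Passive exhalation: V(t)/V₀ = e^(−t/τ) = e^(−0.57/0.21) = 0.06625.
Fraction exhaled = 1 − 0.06625 = 0.9338 → 93.38%.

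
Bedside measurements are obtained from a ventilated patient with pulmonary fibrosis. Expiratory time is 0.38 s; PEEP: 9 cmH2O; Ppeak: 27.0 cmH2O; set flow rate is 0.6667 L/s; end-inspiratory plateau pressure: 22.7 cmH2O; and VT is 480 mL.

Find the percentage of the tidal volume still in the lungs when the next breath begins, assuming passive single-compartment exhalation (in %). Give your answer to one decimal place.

R = (PIP − Pplat)/V̇ = (27.0 − 22.7) / 0.6667 = 4.3/0.6667 = 6.45 cmH2O·s/L.
C = Vt/(Pplat − PEEP) = 480.0 / (22.7 − 9) = 480.0/13.7 = 35.036 mL/cmH2O.
τ = R × C = 6.45 × 0.03504 L/cmH2O = 0.226 s.
Fraction remaining at end-expiration = e^(−Te/τ) = e^(−0.38/0.226) = 0.1861 → 18.61%.

18.6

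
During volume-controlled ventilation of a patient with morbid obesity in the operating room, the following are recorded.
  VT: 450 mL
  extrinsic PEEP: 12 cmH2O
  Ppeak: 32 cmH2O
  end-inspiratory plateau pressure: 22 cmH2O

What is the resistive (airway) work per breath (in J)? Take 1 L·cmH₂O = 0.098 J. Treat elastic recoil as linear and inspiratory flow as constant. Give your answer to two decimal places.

With constant inspiratory flow the resistive pressure is constant at PIP − Pplat = 32 − 22 = 10.0 cmH2O, so resistive work = 10.0 × 0.450 = 4.5 L·cmH2O.
× 0.098 J/(L·cmH2O) → 0.441 J.

0.44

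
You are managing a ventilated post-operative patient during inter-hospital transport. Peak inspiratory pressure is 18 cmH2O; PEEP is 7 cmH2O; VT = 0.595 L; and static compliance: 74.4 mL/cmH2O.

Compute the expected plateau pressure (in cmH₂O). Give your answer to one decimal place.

15.0

Pplat = PEEP + Vt / Cstat = 7 + 595 / 74.4 = 7 + 7.997 = 14.997 cmH2O.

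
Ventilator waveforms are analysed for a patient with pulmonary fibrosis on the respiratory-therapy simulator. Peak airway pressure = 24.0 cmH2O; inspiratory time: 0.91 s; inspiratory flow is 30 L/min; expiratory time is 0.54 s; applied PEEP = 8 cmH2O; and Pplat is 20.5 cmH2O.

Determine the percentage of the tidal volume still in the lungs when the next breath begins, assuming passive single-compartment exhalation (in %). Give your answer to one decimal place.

12.0

Flow: 30 L/min ÷ 60 = 0.5 L/s.
Vt = flow × Ti = 0.5 L/s × 0.91 s × 1000 mL/L = 455.0 mL.
R = (PIP − Pplat)/V̇ = (24.0 − 20.5) / 0.5 = 3.5/0.5 = 7.0 cmH2O·s/L.
C = Vt/(Pplat − PEEP) = 455.0 / (20.5 − 8) = 455.0/12.5 = 36.4 mL/cmH2O.
τ = R × C = 7.0 × 0.0364 L/cmH2O = 0.2548 s.
Fraction remaining at end-expiration = e^(−Te/τ) = e^(−0.54/0.2548) = 0.1201 → 12.01%.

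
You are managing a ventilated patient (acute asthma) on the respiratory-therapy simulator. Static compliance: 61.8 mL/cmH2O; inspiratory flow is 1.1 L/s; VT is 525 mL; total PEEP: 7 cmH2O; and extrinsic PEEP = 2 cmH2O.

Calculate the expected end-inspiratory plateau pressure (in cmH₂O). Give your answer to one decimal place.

End-expiratory occlusion gives total PEEP = 7 cmH2O (intrinsic PEEP = 7 − 2 = 5). Use total PEEP for the elastic gradient.
Pplat = PEEPtotal + Vt / Cstat = 7 + 525 / 61.8 = 7 + 8.495 = 15.495 cmH2O.

15.5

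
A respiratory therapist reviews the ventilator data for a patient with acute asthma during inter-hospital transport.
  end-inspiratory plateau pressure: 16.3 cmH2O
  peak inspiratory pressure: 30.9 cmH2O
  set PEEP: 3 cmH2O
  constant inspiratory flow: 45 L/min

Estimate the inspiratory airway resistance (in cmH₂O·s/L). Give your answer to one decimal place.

19.5

Flow: 45 L/min ÷ 60 = 0.75 L/s.
Raw = (PIP − Pplat) / flow = (30.9 − 16.3) / 0.75 = 14.6 / 0.75 = 19.467 cmH2O·s/L.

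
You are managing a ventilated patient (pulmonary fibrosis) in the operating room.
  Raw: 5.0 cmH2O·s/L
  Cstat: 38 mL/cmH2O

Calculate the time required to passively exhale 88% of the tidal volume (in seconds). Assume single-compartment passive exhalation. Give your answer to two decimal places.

0.40

τ = R × C = 5.0 × 38 mL/cmH2O = 5.0 × 0.038 L/cmH2O = 0.19 s.
Exhaled fraction f = 1 − e^(−t/τ) → t = −τ·ln(1 − f) = −0.19·ln(0.12) = 0.4029 s.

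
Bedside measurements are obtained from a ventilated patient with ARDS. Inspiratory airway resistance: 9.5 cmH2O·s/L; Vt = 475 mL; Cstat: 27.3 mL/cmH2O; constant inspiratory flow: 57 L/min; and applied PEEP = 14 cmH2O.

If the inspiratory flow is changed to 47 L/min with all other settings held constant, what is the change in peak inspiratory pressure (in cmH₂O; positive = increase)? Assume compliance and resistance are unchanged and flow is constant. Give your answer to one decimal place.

Flow: 57 L/min ÷ 60 = 0.95 L/s.
New flow: 47 L/min ÷ 60 = 0.7833 L/s.
PIP = Vt/C + R·V̇ + PEEP (constant-flow equation of motion).
Only the resistive term changes: ΔPIP = R × ΔV̇ = 9.5 × (0.7833 − 0.95) = 9.5 × -0.1667 = -1.584 cmH2O.

-1.6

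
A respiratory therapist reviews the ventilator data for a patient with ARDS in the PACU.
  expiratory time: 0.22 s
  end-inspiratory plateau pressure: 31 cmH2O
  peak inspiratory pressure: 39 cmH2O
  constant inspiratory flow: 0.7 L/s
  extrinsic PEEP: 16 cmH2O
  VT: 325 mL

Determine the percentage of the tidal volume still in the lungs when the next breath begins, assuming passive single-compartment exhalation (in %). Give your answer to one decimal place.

R = (PIP − Pplat)/V̇ = (39 − 31) / 0.7 = 8.0/0.7 = 11.429 cmH2O·s/L.
C = Vt/(Pplat − PEEP) = 325.0 / (31 − 16) = 325.0/15.0 = 21.667 mL/cmH2O.
τ = R × C = 11.429 × 0.02167 L/cmH2O = 0.2477 s.
Fraction remaining at end-expiration = e^(−Te/τ) = e^(−0.22/0.2477) = 0.4114 → 41.14%.

41.1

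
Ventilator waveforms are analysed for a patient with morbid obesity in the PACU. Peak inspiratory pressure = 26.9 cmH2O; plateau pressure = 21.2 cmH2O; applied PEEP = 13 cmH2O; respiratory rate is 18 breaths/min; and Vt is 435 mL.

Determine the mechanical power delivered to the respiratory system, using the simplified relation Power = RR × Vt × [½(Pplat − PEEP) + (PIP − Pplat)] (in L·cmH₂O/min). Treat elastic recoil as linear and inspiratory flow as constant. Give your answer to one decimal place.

76.7

Per-breath work = Vt × [½(Pplat−PEEP) + (PIP−Pplat)] = 0.435 × [0.5×8.2 + 5.7] = 0.435 × 9.8 = 4.263 L·cmH2O.
Power = 18 × 4.263 = 76.734 L·cmH2O/min.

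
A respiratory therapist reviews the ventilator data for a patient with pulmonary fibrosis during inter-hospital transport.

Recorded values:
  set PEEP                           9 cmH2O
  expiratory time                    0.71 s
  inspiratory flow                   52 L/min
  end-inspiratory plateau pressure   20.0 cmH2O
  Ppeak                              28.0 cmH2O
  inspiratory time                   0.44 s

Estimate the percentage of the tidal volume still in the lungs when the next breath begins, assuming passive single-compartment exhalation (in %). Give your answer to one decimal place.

Flow: 52 L/min ÷ 60 = 0.8667 L/s.
Vt = flow × Ti = 0.8667 L/s × 0.44 s × 1000 mL/L = 381.35 mL.
R = (PIP − Pplat)/V̇ = (28.0 − 20.0) / 0.8667 = 8.0/0.8667 = 9.23 cmH2O·s/L.
C = Vt/(Pplat − PEEP) = 381.35 / (20.0 − 9) = 381.35/11.0 = 34.668 mL/cmH2O.
τ = R × C = 9.23 × 0.03467 L/cmH2O = 0.32 s.
Fraction remaining at end-expiration = e^(−Te/τ) = e^(−0.71/0.32) = 0.1087 → 10.87%.

10.9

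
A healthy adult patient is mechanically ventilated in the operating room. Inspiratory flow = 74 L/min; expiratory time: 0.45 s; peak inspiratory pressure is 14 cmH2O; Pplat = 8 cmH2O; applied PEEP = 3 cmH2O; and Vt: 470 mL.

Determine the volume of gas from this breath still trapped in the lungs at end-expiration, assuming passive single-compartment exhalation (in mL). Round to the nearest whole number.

Flow: 74 L/min ÷ 60 = 1.2333 L/s.
R = (PIP − Pplat)/V̇ = (14 − 8) / 1.2333 = 6.0/1.2333 = 4.865 cmH2O·s/L.
C = Vt/(Pplat − PEEP) = 470.0 / (8 − 3) = 470.0/5.0 = 94.0 mL/cmH2O.
τ = R × C = 4.865 × 0.094 L/cmH2O = 0.4573 s.
Fraction remaining = e^(−Te/τ) = e^(−0.45/0.4573) = 0.3738.
Trapped volume = 470.0 × 0.3738 = 175.69 mL.

176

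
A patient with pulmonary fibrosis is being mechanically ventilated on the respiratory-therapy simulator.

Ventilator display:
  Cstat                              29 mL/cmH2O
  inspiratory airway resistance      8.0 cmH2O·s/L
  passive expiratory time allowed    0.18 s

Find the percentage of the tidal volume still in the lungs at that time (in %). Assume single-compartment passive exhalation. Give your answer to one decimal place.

τ = R × C = 8.0 × 29 mL/cmH2O = 8.0 × 0.029 L/cmH2O = 0.232 s.
Passive exhalation: V(t)/V₀ = e^(−t/τ) = e^(−0.18/0.232) = 0.4603.
Fraction remaining = 0.4603 → 46.03%.

46.0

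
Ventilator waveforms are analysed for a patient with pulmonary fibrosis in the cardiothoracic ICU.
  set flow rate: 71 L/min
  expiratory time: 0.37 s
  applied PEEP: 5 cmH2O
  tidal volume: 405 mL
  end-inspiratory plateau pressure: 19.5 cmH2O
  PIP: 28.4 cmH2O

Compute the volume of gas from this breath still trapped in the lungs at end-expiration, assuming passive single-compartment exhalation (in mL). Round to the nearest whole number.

Flow: 71 L/min ÷ 60 = 1.1833 L/s.
R = (PIP − Pplat)/V̇ = (28.4 − 19.5) / 1.1833 = 8.9/1.1833 = 7.521 cmH2O·s/L.
C = Vt/(Pplat − PEEP) = 405.0 / (19.5 − 5) = 405.0/14.5 = 27.931 mL/cmH2O.
τ = R × C = 7.521 × 0.02793 L/cmH2O = 0.2101 s.
Fraction remaining = e^(−Te/τ) = e^(−0.37/0.2101) = 0.1719.
Trapped volume = 405.0 × 0.1719 = 69.62 mL.

70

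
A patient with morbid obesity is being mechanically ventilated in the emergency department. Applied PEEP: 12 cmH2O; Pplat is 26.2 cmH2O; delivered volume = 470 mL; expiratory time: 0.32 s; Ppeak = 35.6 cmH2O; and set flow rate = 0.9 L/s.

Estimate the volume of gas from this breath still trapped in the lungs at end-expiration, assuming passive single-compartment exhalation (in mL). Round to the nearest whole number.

R = (PIP − Pplat)/V̇ = (35.6 − 26.2) / 0.9 = 9.4/0.9 = 10.444 cmH2O·s/L.
C = Vt/(Pplat − PEEP) = 470.0 / (26.2 − 12) = 470.0/14.2 = 33.099 mL/cmH2O.
τ = R × C = 10.444 × 0.0331 L/cmH2O = 0.3457 s.
Fraction remaining = e^(−Te/τ) = e^(−0.32/0.3457) = 0.3963.
Trapped volume = 470.0 × 0.3963 = 186.26 mL.

186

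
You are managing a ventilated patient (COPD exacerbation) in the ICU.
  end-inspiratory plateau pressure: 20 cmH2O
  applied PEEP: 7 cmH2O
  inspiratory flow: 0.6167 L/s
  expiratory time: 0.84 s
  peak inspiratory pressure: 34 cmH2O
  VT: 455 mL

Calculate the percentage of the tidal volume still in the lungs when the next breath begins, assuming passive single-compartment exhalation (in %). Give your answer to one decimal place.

R = (PIP − Pplat)/V̇ = (34 − 20) / 0.6167 = 14.0/0.6167 = 22.701 cmH2O·s/L.
C = Vt/(Pplat − PEEP) = 455.0 / (20 − 7) = 455.0/13.0 = 35.0 mL/cmH2O.
τ = R × C = 22.701 × 0.035 L/cmH2O = 0.7945 s.
Fraction remaining at end-expiration = e^(−Te/τ) = e^(−0.84/0.7945) = 0.3474 → 34.74%.

34.7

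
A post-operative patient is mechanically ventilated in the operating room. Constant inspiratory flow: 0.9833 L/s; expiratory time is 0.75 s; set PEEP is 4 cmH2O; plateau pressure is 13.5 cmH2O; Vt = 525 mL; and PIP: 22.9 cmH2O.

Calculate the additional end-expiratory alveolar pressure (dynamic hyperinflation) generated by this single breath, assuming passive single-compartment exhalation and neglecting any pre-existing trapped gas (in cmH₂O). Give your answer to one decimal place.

2.3

R = (PIP − Pplat)/V̇ = (22.9 − 13.5) / 0.9833 = 9.4/0.9833 = 9.56 cmH2O·s/L.
C = Vt/(Pplat − PEEP) = 525.0 / (13.5 − 4) = 525.0/9.5 = 55.263 mL/cmH2O.
τ = R × C = 9.56 × 0.05526 L/cmH2O = 0.5283 s.
Fraction remaining = e^(−Te/τ) = e^(−0.75/0.5283) = 0.2418; trapped volume = 525.0 × 0.2418 = 126.95 mL.
Additional alveolar pressure from trapping ≈ V_trapped / C = 126.95 / 55.263 = 2.297 cmH2O.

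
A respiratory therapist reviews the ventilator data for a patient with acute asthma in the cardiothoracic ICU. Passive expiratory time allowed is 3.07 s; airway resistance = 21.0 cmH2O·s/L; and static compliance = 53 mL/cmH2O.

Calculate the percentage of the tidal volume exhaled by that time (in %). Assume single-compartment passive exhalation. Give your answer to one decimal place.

τ = R × C = 21.0 × 53 mL/cmH2O = 21.0 × 0.053 L/cmH2O = 1.113 s.
Passive exhalation: V(t)/V₀ = e^(−t/τ) = e^(−3.07/1.113) = 0.0634.
Fraction exhaled = 1 − 0.0634 = 0.9366 → 93.66%.

93.7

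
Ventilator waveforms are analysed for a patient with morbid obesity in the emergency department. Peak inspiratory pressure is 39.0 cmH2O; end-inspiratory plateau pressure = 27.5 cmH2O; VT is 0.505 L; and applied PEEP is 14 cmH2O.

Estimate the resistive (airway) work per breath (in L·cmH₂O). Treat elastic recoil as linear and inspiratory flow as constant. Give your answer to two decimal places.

5.81

With constant inspiratory flow the resistive pressure is constant at PIP − Pplat = 39.0 − 27.5 = 11.5 cmH2O, so resistive work = 11.5 × 0.505 = 5.808 L·cmH2O.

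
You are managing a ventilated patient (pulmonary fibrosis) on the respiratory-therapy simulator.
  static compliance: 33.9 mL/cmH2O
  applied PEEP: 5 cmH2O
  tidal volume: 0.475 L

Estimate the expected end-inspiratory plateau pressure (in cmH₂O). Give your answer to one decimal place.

Pplat = PEEP + Vt / Cstat = 5 + 475 / 33.9 = 5 + 14.012 = 19.012 cmH2O.

19.0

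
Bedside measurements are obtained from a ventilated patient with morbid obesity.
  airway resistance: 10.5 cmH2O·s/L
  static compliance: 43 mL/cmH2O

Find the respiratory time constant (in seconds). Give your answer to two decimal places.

0.45

τ = R × C = 10.5 × 43 mL/cmH2O = 10.5 × 0.043 L/cmH2O = 0.4515 s.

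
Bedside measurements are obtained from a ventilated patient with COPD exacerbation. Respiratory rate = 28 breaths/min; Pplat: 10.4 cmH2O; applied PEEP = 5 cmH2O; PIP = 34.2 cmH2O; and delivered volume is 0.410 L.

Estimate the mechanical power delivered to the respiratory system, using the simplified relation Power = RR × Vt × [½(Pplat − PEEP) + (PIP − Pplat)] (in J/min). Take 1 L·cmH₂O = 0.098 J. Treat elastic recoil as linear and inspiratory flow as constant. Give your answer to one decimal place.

29.8

Per-breath work = Vt × [½(Pplat−PEEP) + (PIP−Pplat)] = 0.410 × [0.5×5.4 + 23.8] = 0.410 × 26.5 = 10.865 L·cmH2O.
Power = 28 × 10.865 = 304.22 L·cmH2O/min.
× 0.098 J/(L·cmH2O) → 29.814 J/min.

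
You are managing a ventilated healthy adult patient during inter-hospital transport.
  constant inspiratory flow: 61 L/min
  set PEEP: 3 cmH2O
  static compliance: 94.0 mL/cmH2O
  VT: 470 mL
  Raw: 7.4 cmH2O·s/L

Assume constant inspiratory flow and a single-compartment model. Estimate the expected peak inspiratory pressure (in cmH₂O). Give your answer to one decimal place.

Flow: 61 L/min ÷ 60 = 1.0167 L/s.
Equation of motion (constant flow): PIP = Vt/C + R·V̇ + PEEP.
PIP = 470/94.0 + 7.4×1.0167 + 3 = 5.0 + 7.524 + 3 = 15.524 cmH2O.

15.5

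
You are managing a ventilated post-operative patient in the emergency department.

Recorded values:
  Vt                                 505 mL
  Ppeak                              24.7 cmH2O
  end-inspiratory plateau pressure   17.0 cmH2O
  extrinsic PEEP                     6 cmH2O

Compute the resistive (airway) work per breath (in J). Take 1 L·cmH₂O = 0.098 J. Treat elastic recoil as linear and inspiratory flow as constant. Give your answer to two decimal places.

0.38

With constant inspiratory flow the resistive pressure is constant at PIP − Pplat = 24.7 − 17.0 = 7.7 cmH2O, so resistive work = 7.7 × 0.505 = 3.889 L·cmH2O.
× 0.098 J/(L·cmH2O) → 0.3811 J.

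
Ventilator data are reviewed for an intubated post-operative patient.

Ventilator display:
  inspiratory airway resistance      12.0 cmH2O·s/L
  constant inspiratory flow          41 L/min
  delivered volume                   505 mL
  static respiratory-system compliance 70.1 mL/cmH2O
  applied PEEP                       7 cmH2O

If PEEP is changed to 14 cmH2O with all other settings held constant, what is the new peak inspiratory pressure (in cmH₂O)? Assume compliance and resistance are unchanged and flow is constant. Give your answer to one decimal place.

29.4

Flow: 41 L/min ÷ 60 = 0.6833 L/s.
PIP = Vt/C + R·V̇ + PEEP (constant-flow equation of motion).
Only the baseline term changes: ΔPIP = ΔPEEP = 14 − 7 = 7.0 cmH2O.
Original PIP = 505/70.1 + 12.0×0.6833 + 7 = 22.404 cmH2O; new PIP = 22.404 + (7.0) = 29.404 cmH2O.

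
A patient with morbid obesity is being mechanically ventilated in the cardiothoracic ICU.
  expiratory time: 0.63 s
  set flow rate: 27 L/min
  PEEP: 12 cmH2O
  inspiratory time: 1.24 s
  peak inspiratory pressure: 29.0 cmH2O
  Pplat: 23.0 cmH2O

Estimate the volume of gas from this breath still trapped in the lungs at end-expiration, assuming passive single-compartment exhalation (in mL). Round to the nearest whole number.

220

Flow: 27 L/min ÷ 60 = 0.45 L/s.
Vt = flow × Ti = 0.45 L/s × 1.24 s × 1000 mL/L = 558.0 mL.
R = (PIP − Pplat)/V̇ = (29.0 − 23.0) / 0.45 = 6.0/0.45 = 13.333 cmH2O·s/L.
C = Vt/(Pplat − PEEP) = 558.0 / (23.0 − 12) = 558.0/11.0 = 50.727 mL/cmH2O.
τ = R × C = 13.333 × 0.05073 L/cmH2O = 0.6764 s.
Fraction remaining = e^(−Te/τ) = e^(−0.63/0.6764) = 0.394.
Trapped volume = 558.0 × 0.394 = 219.85 mL.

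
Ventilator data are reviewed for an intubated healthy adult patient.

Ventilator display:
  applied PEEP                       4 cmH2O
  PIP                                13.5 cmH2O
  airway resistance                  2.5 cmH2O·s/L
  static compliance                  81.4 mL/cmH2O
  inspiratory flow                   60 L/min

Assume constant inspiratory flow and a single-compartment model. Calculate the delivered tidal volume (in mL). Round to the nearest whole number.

Flow: 60 L/min ÷ 60 = 1 L/s.
Equation of motion (constant flow): PIP = Vt/C + R·V̇ + PEEP.
Vt/C = PIP − R·V̇ − PEEP = 13.5 − 2.5 − 4 = 7.0 cmH2O.
Vt = C × 7.0 = 81.4 × 7.0 = 569.8 mL.

570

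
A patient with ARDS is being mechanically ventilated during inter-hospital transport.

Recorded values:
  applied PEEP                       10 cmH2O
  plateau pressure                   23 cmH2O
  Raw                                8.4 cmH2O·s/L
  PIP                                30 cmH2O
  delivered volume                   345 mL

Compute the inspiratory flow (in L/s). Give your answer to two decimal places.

0.83

flow = (PIP − Pplat) / Raw = 7.0 / 8.4 = 0.8333 L/s.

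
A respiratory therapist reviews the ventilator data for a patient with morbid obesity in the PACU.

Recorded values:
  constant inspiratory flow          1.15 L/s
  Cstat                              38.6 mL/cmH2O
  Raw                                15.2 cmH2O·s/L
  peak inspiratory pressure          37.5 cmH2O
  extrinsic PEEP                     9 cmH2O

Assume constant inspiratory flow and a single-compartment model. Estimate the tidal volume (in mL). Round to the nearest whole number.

425

Equation of motion (constant flow): PIP = Vt/C + R·V̇ + PEEP.
Vt/C = PIP − R·V̇ − PEEP = 37.5 − 17.48 − 9 = 11.02 cmH2O.
Vt = C × 11.02 = 38.6 × 11.02 = 425.37 mL.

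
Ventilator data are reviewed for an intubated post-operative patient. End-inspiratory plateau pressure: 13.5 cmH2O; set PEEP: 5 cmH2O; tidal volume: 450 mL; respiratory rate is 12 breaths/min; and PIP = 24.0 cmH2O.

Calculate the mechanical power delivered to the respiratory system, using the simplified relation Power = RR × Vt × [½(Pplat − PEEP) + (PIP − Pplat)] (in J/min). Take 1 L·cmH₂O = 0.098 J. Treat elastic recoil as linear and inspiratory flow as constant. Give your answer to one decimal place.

Per-breath work = Vt × [½(Pplat−PEEP) + (PIP−Pplat)] = 0.450 × [0.5×8.5 + 10.5] = 0.450 × 14.75 = 6.638 L·cmH2O.
Power = 12 × 6.638 = 79.656 L·cmH2O/min.
× 0.098 J/(L·cmH2O) → 7.806 J/min.

7.8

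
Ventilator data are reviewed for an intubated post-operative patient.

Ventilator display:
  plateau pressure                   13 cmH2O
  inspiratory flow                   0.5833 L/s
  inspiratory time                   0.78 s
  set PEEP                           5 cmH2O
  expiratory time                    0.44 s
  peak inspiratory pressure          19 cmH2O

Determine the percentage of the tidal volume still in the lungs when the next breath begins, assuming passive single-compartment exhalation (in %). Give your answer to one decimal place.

47.1

Vt = flow × Ti = 0.5833 L/s × 0.78 s × 1000 mL/L = 454.97 mL.
R = (PIP − Pplat)/V̇ = (19 − 13) / 0.5833 = 6.0/0.5833 = 10.286 cmH2O·s/L.
C = Vt/(Pplat − PEEP) = 454.97 / (13 − 5) = 454.97/8.0 = 56.871 mL/cmH2O.
τ = R × C = 10.286 × 0.05687 L/cmH2O = 0.585 s.
Fraction remaining at end-expiration = e^(−Te/τ) = e^(−0.44/0.585) = 0.4714 → 47.14%.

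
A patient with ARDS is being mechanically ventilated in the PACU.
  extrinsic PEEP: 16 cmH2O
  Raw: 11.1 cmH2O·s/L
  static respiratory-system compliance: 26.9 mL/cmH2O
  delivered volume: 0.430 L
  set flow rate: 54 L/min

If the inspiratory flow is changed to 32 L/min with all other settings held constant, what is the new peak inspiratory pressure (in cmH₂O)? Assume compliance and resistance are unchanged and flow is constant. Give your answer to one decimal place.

Flow: 54 L/min ÷ 60 = 0.9 L/s.
New flow: 32 L/min ÷ 60 = 0.5333 L/s.
PIP = Vt/C + R·V̇ + PEEP (constant-flow equation of motion).
Only the resistive term changes: ΔPIP = R × ΔV̇ = 11.1 × (0.5333 − 0.9) = 11.1 × -0.3667 = -4.07 cmH2O.
Original PIP = 430/26.9 + 11.1×0.9 + 16 = 41.975 cmH2O; new PIP = 41.975 + (-4.07) = 37.905 cmH2O.

37.9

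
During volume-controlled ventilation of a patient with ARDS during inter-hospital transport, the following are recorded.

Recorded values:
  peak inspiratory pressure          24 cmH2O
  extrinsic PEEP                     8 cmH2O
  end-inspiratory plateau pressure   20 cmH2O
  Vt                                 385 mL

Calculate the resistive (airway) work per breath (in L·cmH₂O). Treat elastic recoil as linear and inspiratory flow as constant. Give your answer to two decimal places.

With constant inspiratory flow the resistive pressure is constant at PIP − Pplat = 24 − 20 = 4.0 cmH2O, so resistive work = 4.0 × 0.385 = 1.54 L·cmH2O.

1.54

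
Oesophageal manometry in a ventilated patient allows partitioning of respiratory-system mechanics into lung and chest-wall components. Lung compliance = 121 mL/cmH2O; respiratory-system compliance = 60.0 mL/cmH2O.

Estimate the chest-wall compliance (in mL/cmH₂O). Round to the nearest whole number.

1/Ccw = 1/Crs − 1/CL.
1/Ccw = 1/60.0 − 1/121 = 0.008402.
Ccw = 119.02 mL/cmH2O.

119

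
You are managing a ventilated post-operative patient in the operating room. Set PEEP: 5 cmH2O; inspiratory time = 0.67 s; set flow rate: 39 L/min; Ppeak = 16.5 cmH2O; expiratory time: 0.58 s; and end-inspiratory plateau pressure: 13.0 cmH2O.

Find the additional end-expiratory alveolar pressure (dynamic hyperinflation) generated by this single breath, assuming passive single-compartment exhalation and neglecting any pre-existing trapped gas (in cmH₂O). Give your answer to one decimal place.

1.1

Flow: 39 L/min ÷ 60 = 0.65 L/s.
Vt = flow × Ti = 0.65 L/s × 0.67 s × 1000 mL/L = 435.5 mL.
R = (PIP − Pplat)/V̇ = (16.5 − 13.0) / 0.65 = 3.5/0.65 = 5.385 cmH2O·s/L.
C = Vt/(Pplat − PEEP) = 435.5 / (13.0 − 5) = 435.5/8.0 = 54.438 mL/cmH2O.
τ = R × C = 5.385 × 0.05444 L/cmH2O = 0.2932 s.
Fraction remaining = e^(−Te/τ) = e^(−0.58/0.2932) = 0.1383; trapped volume = 435.5 × 0.1383 = 60.23 mL.
Additional alveolar pressure from trapping ≈ V_trapped / C = 60.23 / 54.438 = 1.106 cmH2O.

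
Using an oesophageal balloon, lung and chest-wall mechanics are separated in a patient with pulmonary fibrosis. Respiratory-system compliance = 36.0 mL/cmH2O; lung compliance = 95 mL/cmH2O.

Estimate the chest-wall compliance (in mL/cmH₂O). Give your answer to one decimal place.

1/Ccw = 1/Crs − 1/CL.
1/Ccw = 1/36.0 − 1/95 = 0.01725.
Ccw = 57.971 mL/cmH2O.

58.0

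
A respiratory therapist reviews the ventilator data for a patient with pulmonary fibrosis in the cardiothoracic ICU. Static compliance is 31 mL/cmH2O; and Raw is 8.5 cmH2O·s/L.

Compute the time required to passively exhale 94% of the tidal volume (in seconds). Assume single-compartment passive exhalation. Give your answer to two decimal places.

0.74

τ = R × C = 8.5 × 31 mL/cmH2O = 8.5 × 0.031 L/cmH2O = 0.2635 s.
Exhaled fraction f = 1 − e^(−t/τ) → t = −τ·ln(1 − f) = −0.2635·ln(0.06) = 0.7413 s.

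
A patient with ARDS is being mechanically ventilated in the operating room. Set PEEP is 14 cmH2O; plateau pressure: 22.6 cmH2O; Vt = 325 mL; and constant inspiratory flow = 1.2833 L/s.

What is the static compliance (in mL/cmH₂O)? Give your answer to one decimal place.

37.8

Cstat = Vt / (Pplat − PEEP) = 325 / (22.6 − 14) = 325 / 8.6 = 37.791 mL/cmH2O.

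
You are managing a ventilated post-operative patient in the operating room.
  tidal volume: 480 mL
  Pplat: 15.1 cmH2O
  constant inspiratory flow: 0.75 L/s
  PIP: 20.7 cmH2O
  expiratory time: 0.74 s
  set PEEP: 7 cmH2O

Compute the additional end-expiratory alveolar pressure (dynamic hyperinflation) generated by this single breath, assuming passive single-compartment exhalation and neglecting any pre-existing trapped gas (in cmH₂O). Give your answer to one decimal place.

R = (PIP − Pplat)/V̇ = (20.7 − 15.1) / 0.75 = 5.6/0.75 = 7.467 cmH2O·s/L.
C = Vt/(Pplat − PEEP) = 480.0 / (15.1 − 7) = 480.0/8.1 = 59.259 mL/cmH2O.
τ = R × C = 7.467 × 0.05926 L/cmH2O = 0.4425 s.
Fraction remaining = e^(−Te/τ) = e^(−0.74/0.4425) = 0.1878; trapped volume = 480.0 × 0.1878 = 90.144 mL.
Additional alveolar pressure from trapping ≈ V_trapped / C = 90.144 / 59.259 = 1.521 cmH2O.

1.5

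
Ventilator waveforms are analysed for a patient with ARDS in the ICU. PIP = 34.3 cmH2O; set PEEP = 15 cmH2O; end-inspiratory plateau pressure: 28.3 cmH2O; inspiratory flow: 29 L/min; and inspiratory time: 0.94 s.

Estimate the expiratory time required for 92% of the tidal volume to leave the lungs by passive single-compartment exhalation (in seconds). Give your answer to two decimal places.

Flow: 29 L/min ÷ 60 = 0.4833 L/s.
Vt = flow × Ti = 0.4833 L/s × 0.94 s × 1000 mL/L = 454.3 mL.
R = (PIP − Pplat)/V̇ = (34.3 − 28.3) / 0.4833 = 6.0/0.4833 = 12.415 cmH2O·s/L.
C = Vt/(Pplat − PEEP) = 454.3 / (28.3 − 15) = 454.3/13.3 = 34.158 mL/cmH2O.
τ = R × C = 12.415 × 0.03416 L/cmH2O = 0.4241 s.
t = −τ·ln(1 − 0.92) = −0.4241·ln(0.08) = 1.071 s.

1.07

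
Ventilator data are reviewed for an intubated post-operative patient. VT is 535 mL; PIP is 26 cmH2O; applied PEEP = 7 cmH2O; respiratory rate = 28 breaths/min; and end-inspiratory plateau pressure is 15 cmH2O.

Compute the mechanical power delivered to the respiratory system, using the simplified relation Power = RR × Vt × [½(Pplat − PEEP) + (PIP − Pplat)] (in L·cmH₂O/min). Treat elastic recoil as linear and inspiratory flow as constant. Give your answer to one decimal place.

Per-breath work = Vt × [½(Pplat−PEEP) + (PIP−Pplat)] = 0.535 × [0.5×8.0 + 11.0] = 0.535 × 15.0 = 8.025 L·cmH2O.
Power = 28 × 8.025 = 224.7 L·cmH2O/min.

224.7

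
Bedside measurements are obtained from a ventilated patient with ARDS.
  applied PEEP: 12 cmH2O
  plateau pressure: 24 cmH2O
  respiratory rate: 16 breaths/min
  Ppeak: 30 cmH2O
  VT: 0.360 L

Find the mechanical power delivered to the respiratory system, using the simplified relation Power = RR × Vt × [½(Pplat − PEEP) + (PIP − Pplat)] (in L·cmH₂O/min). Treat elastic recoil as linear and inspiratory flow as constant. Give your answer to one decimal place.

Per-breath work = Vt × [½(Pplat−PEEP) + (PIP−Pplat)] = 0.360 × [0.5×12.0 + 6.0] = 0.360 × 12.0 = 4.32 L·cmH2O.
Power = 16 × 4.32 = 69.12 L·cmH2O/min.

69.1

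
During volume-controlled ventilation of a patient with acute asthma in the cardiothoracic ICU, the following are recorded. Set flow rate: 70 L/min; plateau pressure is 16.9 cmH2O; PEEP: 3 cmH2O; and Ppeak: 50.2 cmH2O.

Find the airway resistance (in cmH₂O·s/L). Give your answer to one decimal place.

Flow: 70 L/min ÷ 60 = 1.1667 L/s.
Raw = (PIP − Pplat) / flow = (50.2 − 16.9) / 1.1667 = 33.3 / 1.1667 = 28.542 cmH2O·s/L.

28.5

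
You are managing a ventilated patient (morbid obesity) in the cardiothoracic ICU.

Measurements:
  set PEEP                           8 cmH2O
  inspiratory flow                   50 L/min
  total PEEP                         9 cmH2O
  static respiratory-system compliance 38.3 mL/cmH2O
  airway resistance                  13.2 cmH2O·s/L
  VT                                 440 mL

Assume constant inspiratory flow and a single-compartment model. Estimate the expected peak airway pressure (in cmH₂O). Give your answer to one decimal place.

Flow: 50 L/min ÷ 60 = 0.8333 L/s.
Total PEEP = 9 cmH2O (set 8 + intrinsic 1); this is the baseline alveolar pressure.
Equation of motion (constant flow): PIP = Vt/C + R·V̇ + PEEP.
PIP = 440/38.3 + 13.2×0.8333 + 9 = 11.488 + 11.0 + 9 = 31.488 cmH2O.

31.5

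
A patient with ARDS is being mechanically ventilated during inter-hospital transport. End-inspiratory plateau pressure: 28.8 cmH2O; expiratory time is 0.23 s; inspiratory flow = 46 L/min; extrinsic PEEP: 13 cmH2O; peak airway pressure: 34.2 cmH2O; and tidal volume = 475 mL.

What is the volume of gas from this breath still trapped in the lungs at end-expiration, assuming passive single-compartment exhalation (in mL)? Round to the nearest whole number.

Flow: 46 L/min ÷ 60 = 0.7667 L/s.
R = (PIP − Pplat)/V̇ = (34.2 − 28.8) / 0.7667 = 5.4/0.7667 = 7.043 cmH2O·s/L.
C = Vt/(Pplat − PEEP) = 475.0 / (28.8 − 13) = 475.0/15.8 = 30.063 mL/cmH2O.
τ = R × C = 7.043 × 0.03006 L/cmH2O = 0.2117 s.
Fraction remaining = e^(−Te/τ) = e^(−0.23/0.2117) = 0.3374.
Trapped volume = 475.0 × 0.3374 = 160.27 mL.

160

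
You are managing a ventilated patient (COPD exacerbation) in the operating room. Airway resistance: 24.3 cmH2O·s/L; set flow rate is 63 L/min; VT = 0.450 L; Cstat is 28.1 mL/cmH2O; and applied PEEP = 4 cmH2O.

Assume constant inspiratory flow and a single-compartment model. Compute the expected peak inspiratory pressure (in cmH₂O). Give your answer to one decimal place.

45.5

Flow: 63 L/min ÷ 60 = 1.05 L/s.
Equation of motion (constant flow): PIP = Vt/C + R·V̇ + PEEP.
PIP = 450/28.1 + 24.3×1.05 + 4 = 16.014 + 25.515 + 4 = 45.529 cmH2O.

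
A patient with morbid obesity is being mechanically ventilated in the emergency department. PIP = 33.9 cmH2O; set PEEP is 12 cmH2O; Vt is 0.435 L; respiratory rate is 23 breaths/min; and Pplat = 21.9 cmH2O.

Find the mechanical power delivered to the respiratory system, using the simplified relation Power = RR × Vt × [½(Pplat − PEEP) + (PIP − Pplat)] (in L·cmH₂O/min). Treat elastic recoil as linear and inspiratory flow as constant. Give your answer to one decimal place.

Per-breath work = Vt × [½(Pplat−PEEP) + (PIP−Pplat)] = 0.435 × [0.5×9.9 + 12.0] = 0.435 × 16.95 = 7.373 L·cmH2O.
Power = 23 × 7.373 = 169.58 L·cmH2O/min.

169.6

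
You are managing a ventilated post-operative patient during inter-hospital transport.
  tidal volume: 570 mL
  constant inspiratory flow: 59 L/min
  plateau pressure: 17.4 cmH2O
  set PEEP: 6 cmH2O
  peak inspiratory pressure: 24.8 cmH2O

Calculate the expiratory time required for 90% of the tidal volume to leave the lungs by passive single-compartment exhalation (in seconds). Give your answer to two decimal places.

0.87

Flow: 59 L/min ÷ 60 = 0.9833 L/s.
R = (PIP − Pplat)/V̇ = (24.8 − 17.4) / 0.9833 = 7.4/0.9833 = 7.526 cmH2O·s/L.
C = Vt/(Pplat − PEEP) = 570.0 / (17.4 − 6) = 570.0/11.4 = 50.0 mL/cmH2O.
τ = R × C = 7.526 × 0.05 L/cmH2O = 0.3763 s.
t = −τ·ln(1 − 0.90) = −0.3763·ln(0.1) = 0.8665 s.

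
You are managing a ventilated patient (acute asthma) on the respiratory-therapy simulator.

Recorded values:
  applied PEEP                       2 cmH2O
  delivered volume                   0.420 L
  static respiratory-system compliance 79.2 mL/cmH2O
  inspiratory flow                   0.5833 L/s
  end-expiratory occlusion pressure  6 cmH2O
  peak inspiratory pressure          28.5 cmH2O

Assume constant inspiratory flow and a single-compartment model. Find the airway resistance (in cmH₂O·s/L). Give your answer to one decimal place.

29.5

Total PEEP = 6 cmH2O (set 2 + intrinsic 4); this is the baseline alveolar pressure.
Equation of motion (constant flow): PIP = Vt/C + R·V̇ + PEEP.
R·V̇ = PIP − Vt/C − PEEP = 28.5 − 420/79.2 − 6 = 28.5 − 5.303 − 6 = 17.197 cmH2O.
R = 17.197 / 0.5833 = 29.482 cmH2O·s/L.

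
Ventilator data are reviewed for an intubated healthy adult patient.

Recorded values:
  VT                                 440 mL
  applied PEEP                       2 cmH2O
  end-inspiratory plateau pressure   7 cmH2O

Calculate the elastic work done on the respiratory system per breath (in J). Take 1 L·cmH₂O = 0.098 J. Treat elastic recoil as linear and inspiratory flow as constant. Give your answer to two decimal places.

Elastic work ≈ ½ × (Pplat − PEEP) × Vt = 0.5 × (7 − 2) × 0.440 L = 0.5 × 5.0 × 0.440 = 1.1 L·cmH2O.
× 0.098 J/(L·cmH2O) → 0.1078 J.

0.11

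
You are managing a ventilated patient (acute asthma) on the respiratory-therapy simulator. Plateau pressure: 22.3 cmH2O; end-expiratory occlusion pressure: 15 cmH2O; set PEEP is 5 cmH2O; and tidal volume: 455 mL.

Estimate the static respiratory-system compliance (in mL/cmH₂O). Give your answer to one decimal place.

End-expiratory occlusion gives total PEEP = 15 cmH2O (intrinsic PEEP = 15 − 5 = 10). Use total PEEP for the elastic gradient.
Cstat = Vt / (Pplat − PEEPtotal) = 455 / (22.3 − 15) = 455 / 7.3 = 62.329 mL/cmH2O.

62.3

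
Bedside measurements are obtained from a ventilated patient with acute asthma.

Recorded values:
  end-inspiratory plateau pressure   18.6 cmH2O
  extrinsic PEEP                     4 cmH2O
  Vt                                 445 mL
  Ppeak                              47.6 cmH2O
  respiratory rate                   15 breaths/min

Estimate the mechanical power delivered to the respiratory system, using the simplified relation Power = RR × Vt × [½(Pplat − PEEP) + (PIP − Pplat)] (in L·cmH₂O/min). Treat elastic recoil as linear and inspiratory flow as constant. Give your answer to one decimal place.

Per-breath work = Vt × [½(Pplat−PEEP) + (PIP−Pplat)] = 0.445 × [0.5×14.6 + 29.0] = 0.445 × 36.3 = 16.154 L·cmH2O.
Power = 15 × 16.154 = 242.31 L·cmH2O/min.

242.3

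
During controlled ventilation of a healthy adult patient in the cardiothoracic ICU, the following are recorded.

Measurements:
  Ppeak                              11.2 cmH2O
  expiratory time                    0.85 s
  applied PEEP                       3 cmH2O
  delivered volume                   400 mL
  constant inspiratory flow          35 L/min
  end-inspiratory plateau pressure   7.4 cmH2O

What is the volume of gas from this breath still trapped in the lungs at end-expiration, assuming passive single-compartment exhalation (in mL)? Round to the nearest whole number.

Flow: 35 L/min ÷ 60 = 0.5833 L/s.
R = (PIP − Pplat)/V̇ = (11.2 − 7.4) / 0.5833 = 3.8/0.5833 = 6.515 cmH2O·s/L.
C = Vt/(Pplat − PEEP) = 400.0 / (7.4 − 3) = 400.0/4.4 = 90.909 mL/cmH2O.
τ = R × C = 6.515 × 0.09091 L/cmH2O = 0.5923 s.
Fraction remaining = e^(−Te/τ) = e^(−0.85/0.5923) = 0.2381.
Trapped volume = 400.0 × 0.2381 = 95.24 mL.

95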